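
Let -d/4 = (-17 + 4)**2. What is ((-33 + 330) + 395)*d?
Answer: -467792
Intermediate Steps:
d = -676 (d = -4*(-17 + 4)**2 = -4*(-13)**2 = -4*169 = -676)
((-33 + 330) + 395)*d = ((-33 + 330) + 395)*(-676) = (297 + 395)*(-676) = 692*(-676) = -467792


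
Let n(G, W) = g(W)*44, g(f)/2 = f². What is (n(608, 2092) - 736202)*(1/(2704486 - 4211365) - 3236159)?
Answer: -1874490674710434494060/1506879 ≈ -1.2440e+15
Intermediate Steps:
g(f) = 2*f²
n(G, W) = 88*W² (n(G, W) = (2*W²)*44 = 88*W²)
(n(608, 2092) - 736202)*(1/(2704486 - 4211365) - 3236159) = (88*2092² - 736202)*(1/(2704486 - 4211365) - 3236159) = (88*4376464 - 736202)*(1/(-1506879) - 3236159) = (385128832 - 736202)*(-1/1506879 - 3236159) = 384392630*(-4876500037762/1506879) = -1874490674710434494060/1506879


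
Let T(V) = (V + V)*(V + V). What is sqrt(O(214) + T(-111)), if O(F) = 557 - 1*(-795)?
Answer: 2*sqrt(12659) ≈ 225.02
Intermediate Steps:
O(F) = 1352 (O(F) = 557 + 795 = 1352)
T(V) = 4*V**2 (T(V) = (2*V)*(2*V) = 4*V**2)
sqrt(O(214) + T(-111)) = sqrt(1352 + 4*(-111)**2) = sqrt(1352 + 4*12321) = sqrt(1352 + 49284) = sqrt(50636) = 2*sqrt(12659)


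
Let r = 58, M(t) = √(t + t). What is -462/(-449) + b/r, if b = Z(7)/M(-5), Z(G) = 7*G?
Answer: 462/449 - 49*I*√10/580 ≈ 1.029 - 0.26716*I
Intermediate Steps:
M(t) = √2*√t (M(t) = √(2*t) = √2*√t)
b = -49*I*√10/10 (b = (7*7)/((√2*√(-5))) = 49/((√2*(I*√5))) = 49/((I*√10)) = 49*(-I*√10/10) = -49*I*√10/10 ≈ -15.495*I)
-462/(-449) + b/r = -462/(-449) - 49*I*√10/10/58 = -462*(-1/449) - 49*I*√10/10*(1/58) = 462/449 - 49*I*√10/580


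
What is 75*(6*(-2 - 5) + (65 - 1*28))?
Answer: -375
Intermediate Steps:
75*(6*(-2 - 5) + (65 - 1*28)) = 75*(6*(-7) + (65 - 28)) = 75*(-42 + 37) = 75*(-5) = -375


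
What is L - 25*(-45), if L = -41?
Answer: 1084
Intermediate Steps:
L - 25*(-45) = -41 - 25*(-45) = -41 + 1125 = 1084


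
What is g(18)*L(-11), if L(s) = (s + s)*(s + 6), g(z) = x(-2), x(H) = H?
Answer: -220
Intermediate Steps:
g(z) = -2
L(s) = 2*s*(6 + s) (L(s) = (2*s)*(6 + s) = 2*s*(6 + s))
g(18)*L(-11) = -4*(-11)*(6 - 11) = -4*(-11)*(-5) = -2*110 = -220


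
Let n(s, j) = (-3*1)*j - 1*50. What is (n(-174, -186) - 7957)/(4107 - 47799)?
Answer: 2483/14564 ≈ 0.17049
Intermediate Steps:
n(s, j) = -50 - 3*j (n(s, j) = -3*j - 50 = -50 - 3*j)
(n(-174, -186) - 7957)/(4107 - 47799) = ((-50 - 3*(-186)) - 7957)/(4107 - 47799) = ((-50 + 558) - 7957)/(-43692) = (508 - 7957)*(-1/43692) = -7449*(-1/43692) = 2483/14564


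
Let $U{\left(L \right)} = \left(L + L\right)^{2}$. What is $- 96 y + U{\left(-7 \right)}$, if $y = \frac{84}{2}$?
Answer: $-3836$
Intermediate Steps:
$U{\left(L \right)} = 4 L^{2}$ ($U{\left(L \right)} = \left(2 L\right)^{2} = 4 L^{2}$)
$y = 42$ ($y = 84 \cdot \frac{1}{2} = 42$)
$- 96 y + U{\left(-7 \right)} = \left(-96\right) 42 + 4 \left(-7\right)^{2} = -4032 + 4 \cdot 49 = -4032 + 196 = -3836$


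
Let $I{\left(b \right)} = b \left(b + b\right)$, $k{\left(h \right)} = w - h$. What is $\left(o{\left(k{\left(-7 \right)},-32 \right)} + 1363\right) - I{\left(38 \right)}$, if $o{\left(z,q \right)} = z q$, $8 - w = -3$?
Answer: $-2101$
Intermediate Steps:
$w = 11$ ($w = 8 - -3 = 8 + 3 = 11$)
$k{\left(h \right)} = 11 - h$
$I{\left(b \right)} = 2 b^{2}$ ($I{\left(b \right)} = b 2 b = 2 b^{2}$)
$o{\left(z,q \right)} = q z$
$\left(o{\left(k{\left(-7 \right)},-32 \right)} + 1363\right) - I{\left(38 \right)} = \left(- 32 \left(11 - -7\right) + 1363\right) - 2 \cdot 38^{2} = \left(- 32 \left(11 + 7\right) + 1363\right) - 2 \cdot 1444 = \left(\left(-32\right) 18 + 1363\right) - 2888 = \left(-576 + 1363\right) - 2888 = 787 - 2888 = -2101$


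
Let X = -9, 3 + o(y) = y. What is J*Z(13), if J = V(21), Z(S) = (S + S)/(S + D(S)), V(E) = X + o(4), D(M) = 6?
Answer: -208/19 ≈ -10.947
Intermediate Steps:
o(y) = -3 + y
V(E) = -8 (V(E) = -9 + (-3 + 4) = -9 + 1 = -8)
Z(S) = 2*S/(6 + S) (Z(S) = (S + S)/(S + 6) = (2*S)/(6 + S) = 2*S/(6 + S))
J = -8
J*Z(13) = -16*13/(6 + 13) = -16*13/19 = -8*26/19 = -208/19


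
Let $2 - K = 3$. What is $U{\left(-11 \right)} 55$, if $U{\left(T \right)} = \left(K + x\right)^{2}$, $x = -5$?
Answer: $1980$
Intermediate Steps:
$K = -1$ ($K = 2 - 3 = -1$)
$U{\left(T \right)} = 36$ ($U{\left(T \right)} = \left(-1 - 5\right)^{2} = \left(-6\right)^{2} = 36$)
$U{\left(-11 \right)} 55 = 36 \cdot 55 = 1980$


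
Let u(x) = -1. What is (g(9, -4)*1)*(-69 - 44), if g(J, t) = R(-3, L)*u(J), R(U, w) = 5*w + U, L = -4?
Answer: -2599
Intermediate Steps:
R(U, w) = U + 5*w
g(J, t) = 23 (g(J, t) = (-3 + 5*(-4))*(-1) = (-3 - 20)*(-1) = -23*(-1) = 23)
(g(9, -4)*1)*(-69 - 44) = (23*1)*(-69 - 44) = 23*(-113) = -2599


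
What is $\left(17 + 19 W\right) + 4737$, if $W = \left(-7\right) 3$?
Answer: $4355$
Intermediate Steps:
$W = -21$
$\left(17 + 19 W\right) + 4737 = \left(17 + 19 \left(-21\right)\right) + 4737 = \left(17 - 399\right) + 4737 = -382 + 4737 = 4355$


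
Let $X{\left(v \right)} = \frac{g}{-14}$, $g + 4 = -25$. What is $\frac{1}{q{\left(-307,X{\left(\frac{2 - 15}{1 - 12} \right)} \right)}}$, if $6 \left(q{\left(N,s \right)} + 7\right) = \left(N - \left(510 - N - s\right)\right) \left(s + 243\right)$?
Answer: $- \frac{1176}{53898949} \approx -2.1819 \cdot 10^{-5}$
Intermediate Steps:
$g = -29$ ($g = -4 - 25 = -29$)
$X{\left(v \right)} = \frac{29}{14}$ ($X{\left(v \right)} = - \frac{29}{-14} = \left(-29\right) \left(- \frac{1}{14}\right) = \frac{29}{14}$)
$q{\left(N,s \right)} = -7 + \frac{\left(243 + s\right) \left(-510 + s + 2 N\right)}{6}$ ($q{\left(N,s \right)} = -7 + \frac{\left(N - \left(510 - N - s\right)\right) \left(s + 243\right)}{6} = -7 + \frac{\left(N + \left(-510 + N + s\right)\right) \left(243 + s\right)}{6} = -7 + \frac{\left(-510 + s + 2 N\right) \left(243 + s\right)}{6} = -7 + \frac{\left(243 + s\right) \left(-510 + s + 2 N\right)}{6}$)
$\frac{1}{q{\left(-307,X{\left(\frac{2 - 15}{1 - 12} \right)} \right)}} = \frac{1}{-20662 + 81 \left(-307\right) - \frac{2581}{28} + \frac{\left(\frac{29}{14}\right)^{2}}{6} + \frac{1}{3} \left(-307\right) \frac{29}{14}} = \frac{1}{-20662 - 24867 - \frac{2581}{28} + \frac{1}{6} \cdot \frac{841}{196} - \frac{8903}{42}} = \frac{1}{-20662 - 24867 - \frac{2581}{28} + \frac{841}{1176} - \frac{8903}{42}} = \frac{1}{- \frac{53898949}{1176}} = - \frac{1176}{53898949}$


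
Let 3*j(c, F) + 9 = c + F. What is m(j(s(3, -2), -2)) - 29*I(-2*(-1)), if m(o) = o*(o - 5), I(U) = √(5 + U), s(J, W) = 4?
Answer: 154/9 - 29*√7 ≈ -59.616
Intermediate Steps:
j(c, F) = -3 + F/3 + c/3 (j(c, F) = -3 + (c + F)/3 = -3 + (F + c)/3 = -3 + (F/3 + c/3) = -3 + F/3 + c/3)
m(o) = o*(-5 + o)
m(j(s(3, -2), -2)) - 29*I(-2*(-1)) = (-3 + (⅓)*(-2) + (⅓)*4)*(-5 + (-3 + (⅓)*(-2) + (⅓)*4)) - 29*√(5 - 2*(-1)) = (-3 - ⅔ + 4/3)*(-5 + (-3 - ⅔ + 4/3)) - 29*√(5 + 2) = -7*(-5 - 7/3)/3 - 29*√7 = -7/3*(-22/3) - 29*√7 = 154/9 - 29*√7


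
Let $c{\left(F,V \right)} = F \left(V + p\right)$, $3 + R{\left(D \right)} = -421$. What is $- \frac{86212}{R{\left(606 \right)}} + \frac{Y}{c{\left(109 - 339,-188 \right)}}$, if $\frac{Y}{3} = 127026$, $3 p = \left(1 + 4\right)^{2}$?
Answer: $\frac{1396554107}{6570410} \approx 212.55$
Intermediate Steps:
$R{\left(D \right)} = -424$ ($R{\left(D \right)} = -3 - 421 = -424$)
$p = \frac{25}{3}$ ($p = \frac{\left(1 + 4\right)^{2}}{3} = \frac{5^{2}}{3} = \frac{1}{3} \cdot 25 = \frac{25}{3} \approx 8.3333$)
$Y = 381078$ ($Y = 3 \cdot 127026 = 381078$)
$c{\left(F,V \right)} = F \left(\frac{25}{3} + V\right)$ ($c{\left(F,V \right)} = F \left(V + \frac{25}{3}\right) = F \left(\frac{25}{3} + V\right)$)
$- \frac{86212}{R{\left(606 \right)}} + \frac{Y}{c{\left(109 - 339,-188 \right)}} = - \frac{86212}{-424} + \frac{381078}{\frac{1}{3} \left(109 - 339\right) \left(25 + 3 \left(-188\right)\right)} = \left(-86212\right) \left(- \frac{1}{424}\right) + \frac{381078}{\frac{1}{3} \left(-230\right) \left(25 - 564\right)} = \frac{21553}{106} + \frac{381078}{\frac{1}{3} \left(-230\right) \left(-539\right)} = \frac{21553}{106} + \frac{381078}{\frac{123970}{3}} = \frac{21553}{106} + 381078 \cdot \frac{3}{123970} = \frac{21553}{106} + \frac{571617}{61985} = \frac{1396554107}{6570410}$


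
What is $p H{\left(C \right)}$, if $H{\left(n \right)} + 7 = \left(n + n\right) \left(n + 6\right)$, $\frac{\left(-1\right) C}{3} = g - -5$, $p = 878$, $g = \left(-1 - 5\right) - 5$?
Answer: $752446$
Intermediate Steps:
$g = -11$ ($g = -6 - 5 = -11$)
$C = 18$ ($C = - 3 \left(-11 - -5\right) = - 3 \left(-11 + 5\right) = \left(-3\right) \left(-6\right) = 18$)
$H{\left(n \right)} = -7 + 2 n \left(6 + n\right)$ ($H{\left(n \right)} = -7 + \left(n + n\right) \left(n + 6\right) = -7 + 2 n \left(6 + n\right)$)
$p H{\left(C \right)} = 878 \left(-7 + 2 \cdot 18^{2} + 12 \cdot 18\right) = 878 \left(-7 + 2 \cdot 324 + 216\right) = 878 \left(-7 + 648 + 216\right) = 878 \cdot 857 = 752446$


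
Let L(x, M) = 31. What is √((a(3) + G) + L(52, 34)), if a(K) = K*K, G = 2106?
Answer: √2146 ≈ 46.325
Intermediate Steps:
a(K) = K²
√((a(3) + G) + L(52, 34)) = √((3² + 2106) + 31) = √((9 + 2106) + 31) = √(2115 + 31) = √2146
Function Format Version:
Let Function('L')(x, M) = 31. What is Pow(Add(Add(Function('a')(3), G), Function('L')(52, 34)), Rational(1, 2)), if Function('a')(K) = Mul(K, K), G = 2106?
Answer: Pow(2146, Rational(1, 2)) ≈ 46.325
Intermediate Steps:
Function('a')(K) = Pow(K, 2)
Pow(Add(Add(Function('a')(3), G), Function('L')(52, 34)), Rational(1, 2)) = Pow(Add(Add(Pow(3, 2), 2106), 31), Rational(1, 2)) = Pow(Add(Add(9, 2106), 31), Rational(1, 2)) = Pow(Add(2115, 31), Rational(1, 2)) = Pow(2146, Rational(1, 2))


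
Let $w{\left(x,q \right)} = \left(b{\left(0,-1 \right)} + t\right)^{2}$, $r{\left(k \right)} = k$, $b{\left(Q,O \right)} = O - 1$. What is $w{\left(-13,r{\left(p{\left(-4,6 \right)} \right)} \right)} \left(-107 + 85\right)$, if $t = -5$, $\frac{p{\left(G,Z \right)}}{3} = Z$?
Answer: $-1078$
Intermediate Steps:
$p{\left(G,Z \right)} = 3 Z$
$b{\left(Q,O \right)} = -1 + O$ ($b{\left(Q,O \right)} = O - 1 = -1 + O$)
$w{\left(x,q \right)} = 49$ ($w{\left(x,q \right)} = \left(\left(-1 - 1\right) - 5\right)^{2} = \left(-2 - 5\right)^{2} = \left(-7\right)^{2} = 49$)
$w{\left(-13,r{\left(p{\left(-4,6 \right)} \right)} \right)} \left(-107 + 85\right) = 49 \left(-107 + 85\right) = 49 \left(-22\right) = -1078$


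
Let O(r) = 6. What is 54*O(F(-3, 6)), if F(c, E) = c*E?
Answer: 324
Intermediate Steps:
F(c, E) = E*c
54*O(F(-3, 6)) = 54*6 = 324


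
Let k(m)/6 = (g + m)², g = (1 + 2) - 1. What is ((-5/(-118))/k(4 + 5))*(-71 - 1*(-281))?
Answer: 175/14278 ≈ 0.012257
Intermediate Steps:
g = 2 (g = 3 - 1 = 2)
k(m) = 6*(2 + m)²
((-5/(-118))/k(4 + 5))*(-71 - 1*(-281)) = ((-5/(-118))/((6*(2 + (4 + 5))²)))*(-71 - 1*(-281)) = ((-5*(-1/118))/((6*(2 + 9)²)))*(-71 + 281) = (5/(118*((6*11²))))*210 = (5/(118*((6*121))))*210 = ((5/118)/726)*210 = ((5/118)*(1/726))*210 = (5/85668)*210 = 175/14278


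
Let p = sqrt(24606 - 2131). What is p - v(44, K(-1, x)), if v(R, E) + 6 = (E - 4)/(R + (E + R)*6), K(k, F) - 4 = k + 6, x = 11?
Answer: 2167/362 + 5*sqrt(899) ≈ 155.90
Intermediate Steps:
K(k, F) = 10 + k (K(k, F) = 4 + (k + 6) = 4 + (6 + k) = 10 + k)
v(R, E) = -6 + (-4 + E)/(6*E + 7*R) (v(R, E) = -6 + (E - 4)/(R + (E + R)*6) = -6 + (-4 + E)/(R + (6*E + 6*R)) = -6 + (-4 + E)/(6*E + 7*R))
p = 5*sqrt(899) (p = sqrt(22475) = 5*sqrt(899) ≈ 149.92)
p - v(44, K(-1, x)) = 5*sqrt(899) - (-4 - 42*44 - 35*(10 - 1))/(6*(10 - 1) + 7*44) = 5*sqrt(899) - (-4 - 1848 - 35*9)/(6*9 + 308) = 5*sqrt(899) - (-4 - 1848 - 315)/(54 + 308) = 5*sqrt(899) - (-2167)/362 = 5*sqrt(899) - 1*(-2167/362) = 5*sqrt(899) + 2167/362 = 2167/362 + 5*sqrt(899)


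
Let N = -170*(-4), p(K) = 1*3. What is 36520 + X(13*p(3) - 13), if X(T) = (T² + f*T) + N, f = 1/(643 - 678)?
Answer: 1325634/35 ≈ 37875.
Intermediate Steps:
p(K) = 3
f = -1/35 (f = 1/(-35) = -1/35 ≈ -0.028571)
N = 680
X(T) = 680 + T² - T/35 (X(T) = (T² - T/35) + 680 = 680 + T² - T/35)
36520 + X(13*p(3) - 13) = 36520 + (680 + (13*3 - 13)² - (13*3 - 13)/35) = 36520 + (680 + (39 - 13)² - (39 - 13)/35) = 36520 + (680 + 26² - 1/35*26) = 36520 + (680 + 676 - 26/35) = 36520 + 47434/35 = 1325634/35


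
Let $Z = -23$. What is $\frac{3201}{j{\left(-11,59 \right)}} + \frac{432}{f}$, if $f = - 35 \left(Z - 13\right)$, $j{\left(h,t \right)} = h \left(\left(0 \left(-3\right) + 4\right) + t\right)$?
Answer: $- \frac{449}{105} \approx -4.2762$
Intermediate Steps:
$j{\left(h,t \right)} = h \left(4 + t\right)$ ($j{\left(h,t \right)} = h \left(\left(0 + 4\right) + t\right) = h \left(4 + t\right)$)
$f = 1260$ ($f = - 35 \left(-23 - 13\right) = \left(-35\right) \left(-36\right) = 1260$)
$\frac{3201}{j{\left(-11,59 \right)}} + \frac{432}{f} = \frac{3201}{\left(-11\right) \left(4 + 59\right)} + \frac{432}{1260} = \frac{3201}{\left(-11\right) 63} + 432 \cdot \frac{1}{1260} = \frac{3201}{-693} + \frac{12}{35} = 3201 \left(- \frac{1}{693}\right) + \frac{12}{35} = - \frac{97}{21} + \frac{12}{35} = - \frac{449}{105}$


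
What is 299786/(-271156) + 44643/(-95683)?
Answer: -20394820573/12972509774 ≈ -1.5722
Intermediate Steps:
299786/(-271156) + 44643/(-95683) = 299786*(-1/271156) + 44643*(-1/95683) = -149893/135578 - 44643/95683 = -20394820573/12972509774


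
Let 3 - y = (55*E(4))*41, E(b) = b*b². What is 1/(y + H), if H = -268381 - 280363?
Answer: -1/693061 ≈ -1.4429e-6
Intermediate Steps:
E(b) = b³
H = -548744
y = -144317 (y = 3 - 55*4³*41 = 3 - 55*64*41 = 3 - 3520*41 = 3 - 1*144320 = 3 - 144320 = -144317)
1/(y + H) = 1/(-144317 - 548744) = 1/(-693061) = -1/693061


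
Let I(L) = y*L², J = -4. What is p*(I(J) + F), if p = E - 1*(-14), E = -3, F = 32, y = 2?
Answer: 704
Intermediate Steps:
I(L) = 2*L²
p = 11 (p = -3 - 1*(-14) = -3 + 14 = 11)
p*(I(J) + F) = 11*(2*(-4)² + 32) = 11*(2*16 + 32) = 11*(32 + 32) = 11*64 = 704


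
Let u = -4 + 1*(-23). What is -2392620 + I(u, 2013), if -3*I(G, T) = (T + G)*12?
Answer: -2400564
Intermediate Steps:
u = -27 (u = -4 - 23 = -27)
I(G, T) = -4*G - 4*T (I(G, T) = -(T + G)*12/3 = -(G + T)*12/3 = -(12*G + 12*T)/3 = -4*G - 4*T)
-2392620 + I(u, 2013) = -2392620 + (-4*(-27) - 4*2013) = -2392620 + (108 - 8052) = -2392620 - 7944 = -2400564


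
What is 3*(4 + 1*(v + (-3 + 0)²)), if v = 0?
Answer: 39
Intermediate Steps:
3*(4 + 1*(v + (-3 + 0)²)) = 3*(4 + 1*(0 + (-3 + 0)²)) = 3*(4 + 1*(0 + (-3)²)) = 3*(4 + 1*(0 + 9)) = 3*(4 + 1*9) = 3*(4 + 9) = 3*13 = 39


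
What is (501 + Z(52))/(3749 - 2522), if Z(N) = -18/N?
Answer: 4339/10634 ≈ 0.40803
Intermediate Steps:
(501 + Z(52))/(3749 - 2522) = (501 - 18/52)/(3749 - 2522) = (501 - 18*1/52)/1227 = (501 - 9/26)*(1/1227) = (13017/26)*(1/1227) = 4339/10634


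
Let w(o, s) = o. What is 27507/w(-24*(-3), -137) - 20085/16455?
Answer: 10026257/26328 ≈ 380.82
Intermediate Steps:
27507/w(-24*(-3), -137) - 20085/16455 = 27507/((-24*(-3))) - 20085/16455 = 27507/72 - 20085*1/16455 = 27507*(1/72) - 1339/1097 = 9169/24 - 1339/1097 = 10026257/26328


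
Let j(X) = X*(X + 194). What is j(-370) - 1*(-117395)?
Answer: 182515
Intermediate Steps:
j(X) = X*(194 + X)
j(-370) - 1*(-117395) = -370*(194 - 370) - 1*(-117395) = -370*(-176) + 117395 = 65120 + 117395 = 182515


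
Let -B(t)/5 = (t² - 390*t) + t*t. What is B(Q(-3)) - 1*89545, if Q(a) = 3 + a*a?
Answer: -67585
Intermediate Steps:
Q(a) = 3 + a²
B(t) = -10*t² + 1950*t (B(t) = -5*((t² - 390*t) + t*t) = -5*((t² - 390*t) + t²) = -5*(-390*t + 2*t²) = -10*t² + 1950*t)
B(Q(-3)) - 1*89545 = 10*(3 + (-3)²)*(195 - (3 + (-3)²)) - 1*89545 = 10*(3 + 9)*(195 - (3 + 9)) - 89545 = 10*12*(195 - 1*12) - 89545 = 10*12*(195 - 12) - 89545 = 10*12*183 - 89545 = 21960 - 89545 = -67585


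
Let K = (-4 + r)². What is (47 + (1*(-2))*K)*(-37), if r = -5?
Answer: 4255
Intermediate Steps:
K = 81 (K = (-4 - 5)² = (-9)² = 81)
(47 + (1*(-2))*K)*(-37) = (47 + (1*(-2))*81)*(-37) = (47 - 2*81)*(-37) = (47 - 162)*(-37) = -115*(-37) = 4255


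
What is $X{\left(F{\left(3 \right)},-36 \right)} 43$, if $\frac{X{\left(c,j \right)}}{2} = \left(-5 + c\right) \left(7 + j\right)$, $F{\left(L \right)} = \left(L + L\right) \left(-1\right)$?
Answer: $27434$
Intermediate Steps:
$F{\left(L \right)} = - 2 L$ ($F{\left(L \right)} = 2 L \left(-1\right) = - 2 L$)
$X{\left(c,j \right)} = 2 \left(-5 + c\right) \left(7 + j\right)$
$X{\left(F{\left(3 \right)},-36 \right)} 43 = \left(-70 - -360 + 14 \left(\left(-2\right) 3\right) + 2 \left(\left(-2\right) 3\right) \left(-36\right)\right) 43 = \left(-70 + 360 + 14 \left(-6\right) + 2 \left(-6\right) \left(-36\right)\right) 43 = \left(-70 + 360 - 84 + 432\right) 43 = 638 \cdot 43 = 27434$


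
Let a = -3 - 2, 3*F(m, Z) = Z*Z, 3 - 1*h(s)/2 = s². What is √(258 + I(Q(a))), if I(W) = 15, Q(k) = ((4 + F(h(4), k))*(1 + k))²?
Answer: √273 ≈ 16.523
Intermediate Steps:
h(s) = 6 - 2*s²
F(m, Z) = Z²/3 (F(m, Z) = (Z*Z)/3 = Z²/3)
a = -5
Q(k) = (1 + k)²*(4 + k²/3)² (Q(k) = ((4 + k²/3)*(1 + k))² = ((1 + k)*(4 + k²/3))² = (1 + k)²*(4 + k²/3)²)
√(258 + I(Q(a))) = √(258 + 15) = √273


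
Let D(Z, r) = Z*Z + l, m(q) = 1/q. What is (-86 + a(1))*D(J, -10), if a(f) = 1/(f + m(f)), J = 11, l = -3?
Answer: -10089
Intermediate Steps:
a(f) = 1/(f + 1/f)
D(Z, r) = -3 + Z² (D(Z, r) = Z*Z - 3 = Z² - 3 = -3 + Z²)
(-86 + a(1))*D(J, -10) = (-86 + 1/(1 + 1²))*(-3 + 11²) = (-86 + 1/(1 + 1))*(-3 + 121) = (-86 + 1/2)*118 = (-86 + 1*(½))*118 = (-86 + ½)*118 = -171/2*118 = -10089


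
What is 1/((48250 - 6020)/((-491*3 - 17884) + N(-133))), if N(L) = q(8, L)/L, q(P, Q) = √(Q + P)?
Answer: -19357/42230 - I*√5/1123318 ≈ -0.45837 - 1.9906e-6*I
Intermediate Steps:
q(P, Q) = √(P + Q)
N(L) = √(8 + L)/L
1/((48250 - 6020)/((-491*3 - 17884) + N(-133))) = 1/((48250 - 6020)/((-491*3 - 17884) + √(8 - 133)/(-133))) = 1/(42230/((-1473 - 17884) - 5*I*√5/133)) = 1/(42230/(-19357 - 5*I*√5/133)) = -19357/42230 - I*√5/1123318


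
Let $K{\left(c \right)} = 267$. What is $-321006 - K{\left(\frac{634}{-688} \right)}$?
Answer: $-321273$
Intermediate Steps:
$-321006 - K{\left(\frac{634}{-688} \right)} = -321006 - 267 = -321273$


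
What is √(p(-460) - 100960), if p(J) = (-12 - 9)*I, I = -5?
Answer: I*√100855 ≈ 317.58*I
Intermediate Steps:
p(J) = 105 (p(J) = (-12 - 9)*(-5) = -21*(-5) = 105)
√(p(-460) - 100960) = √(105 - 100960) = √(-100855) = I*√100855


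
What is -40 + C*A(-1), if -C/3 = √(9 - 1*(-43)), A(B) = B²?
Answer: -40 - 6*√13 ≈ -61.633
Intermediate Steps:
C = -6*√13 (C = -3*√(9 - 1*(-43)) = -3*√(9 + 43) = -6*√13 ≈ -21.633)
-40 + C*A(-1) = -40 - 6*√13*(-1)² = -40 - 6*√13*1 = -40 - 6*√13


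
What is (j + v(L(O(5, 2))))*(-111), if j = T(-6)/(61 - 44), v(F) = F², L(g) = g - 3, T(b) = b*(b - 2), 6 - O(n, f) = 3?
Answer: -5328/17 ≈ -313.41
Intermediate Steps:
O(n, f) = 3 (O(n, f) = 6 - 1*3 = 6 - 3 = 3)
T(b) = b*(-2 + b)
L(g) = -3 + g
j = 48/17 (j = (-6*(-2 - 6))/(61 - 44) = -6*(-8)/17 = 48*(1/17) = 48/17 ≈ 2.8235)
(j + v(L(O(5, 2))))*(-111) = (48/17 + (-3 + 3)²)*(-111) = (48/17 + 0²)*(-111) = (48/17 + 0)*(-111) = (48/17)*(-111) = -5328/17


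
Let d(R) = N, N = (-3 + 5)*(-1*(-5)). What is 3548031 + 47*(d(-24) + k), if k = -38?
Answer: 3546715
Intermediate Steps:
N = 10 (N = 2*5 = 10)
d(R) = 10
3548031 + 47*(d(-24) + k) = 3548031 + 47*(10 - 38) = 3548031 + 47*(-28) = 3548031 - 1316 = 3546715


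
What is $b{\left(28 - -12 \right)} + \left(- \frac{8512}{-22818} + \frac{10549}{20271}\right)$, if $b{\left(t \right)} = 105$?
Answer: $\frac{8163390004}{77090613} \approx 105.89$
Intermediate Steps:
$b{\left(28 - -12 \right)} + \left(- \frac{8512}{-22818} + \frac{10549}{20271}\right) = 105 + \left(- \frac{8512}{-22818} + \frac{10549}{20271}\right) = 105 + \left(\left(-8512\right) \left(- \frac{1}{22818}\right) + 10549 \cdot \frac{1}{20271}\right) = 105 + \left(\frac{4256}{11409} + \frac{10549}{20271}\right) = 105 + \frac{68875639}{77090613} = \frac{8163390004}{77090613}$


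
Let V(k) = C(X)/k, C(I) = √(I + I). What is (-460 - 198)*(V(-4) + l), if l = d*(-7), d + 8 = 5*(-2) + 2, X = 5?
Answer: -73696 + 329*√10/2 ≈ -73176.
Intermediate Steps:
C(I) = √2*√I (C(I) = √(2*I) = √2*√I)
V(k) = √10/k (V(k) = (√2*√5)/k = √10/k)
d = -16 (d = -8 + (5*(-2) + 2) = -8 + (-10 + 2) = -8 - 8 = -16)
l = 112 (l = -16*(-7) = 112)
(-460 - 198)*(V(-4) + l) = (-460 - 198)*(√10/(-4) + 112) = -658*(√10*(-¼) + 112) = -658*(-√10/4 + 112) = -658*(112 - √10/4) = -73696 + 329*√10/2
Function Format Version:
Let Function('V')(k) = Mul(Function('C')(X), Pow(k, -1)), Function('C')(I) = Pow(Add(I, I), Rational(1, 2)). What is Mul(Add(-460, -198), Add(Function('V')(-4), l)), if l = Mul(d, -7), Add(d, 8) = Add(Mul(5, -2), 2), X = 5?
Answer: Add(-73696, Mul(Rational(329, 2), Pow(10, Rational(1, 2)))) ≈ -73176.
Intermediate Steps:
Function('C')(I) = Mul(Pow(2, Rational(1, 2)), Pow(I, Rational(1, 2))) (Function('C')(I) = Pow(Mul(2, I), Rational(1, 2)) = Mul(Pow(2, Rational(1, 2)), Pow(I, Rational(1, 2))))
Function('V')(k) = Mul(Pow(10, Rational(1, 2)), Pow(k, -1)) (Function('V')(k) = Mul(Mul(Pow(2, Rational(1, 2)), Pow(5, Rational(1, 2))), Pow(k, -1)) = Mul(Pow(10, Rational(1, 2)), Pow(k, -1)))
d = -16 (d = Add(-8, Add(Mul(5, -2), 2)) = Add(-8, Add(-10, 2)) = Add(-8, -8) = -16)
l = 112 (l = Mul(-16, -7) = 112)
Mul(Add(-460, -198), Add(Function('V')(-4), l)) = Mul(Add(-460, -198), Add(Mul(Pow(10, Rational(1, 2)), Pow(-4, -1)), 112)) = Mul(-658, Add(Mul(Pow(10, Rational(1, 2)), Rational(-1, 4)), 112)) = Mul(-658, Add(Mul(Rational(-1, 4), Pow(10, Rational(1, 2))), 112)) = Mul(-658, Add(112, Mul(Rational(-1, 4), Pow(10, Rational(1, 2))))) = Add(-73696, Mul(Rational(329, 2), Pow(10, Rational(1, 2))))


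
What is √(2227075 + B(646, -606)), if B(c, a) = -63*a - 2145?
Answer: 2*√565777 ≈ 1504.4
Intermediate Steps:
B(c, a) = -2145 - 63*a
√(2227075 + B(646, -606)) = √(2227075 + (-2145 - 63*(-606))) = √(2227075 + (-2145 + 38178)) = √(2227075 + 36033) = √2263108 = 2*√565777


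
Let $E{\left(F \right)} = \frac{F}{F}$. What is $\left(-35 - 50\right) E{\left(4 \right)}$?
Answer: $-85$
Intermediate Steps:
$E{\left(F \right)} = 1$
$\left(-35 - 50\right) E{\left(4 \right)} = \left(-35 - 50\right) 1 = \left(-85\right) 1 = -85$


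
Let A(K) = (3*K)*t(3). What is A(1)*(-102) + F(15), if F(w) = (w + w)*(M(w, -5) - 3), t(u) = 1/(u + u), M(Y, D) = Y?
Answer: 309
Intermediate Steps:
t(u) = 1/(2*u)
A(K) = K/2 (A(K) = (3*K)*((½)/3) = (3*K)*((½)*(⅓)) = (3*K)*(⅙) = K/2)
F(w) = 2*w*(-3 + w) (F(w) = (w + w)*(w - 3) = (2*w)*(-3 + w) = 2*w*(-3 + w))
A(1)*(-102) + F(15) = ((½)*1)*(-102) + 2*15*(-3 + 15) = (½)*(-102) + 2*15*12 = -51 + 360 = 309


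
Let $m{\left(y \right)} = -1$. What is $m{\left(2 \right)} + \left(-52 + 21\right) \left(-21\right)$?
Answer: $650$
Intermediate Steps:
$m{\left(2 \right)} + \left(-52 + 21\right) \left(-21\right) = -1 + \left(-52 + 21\right) \left(-21\right) = -1 - -651 = -1 + 651 = 650$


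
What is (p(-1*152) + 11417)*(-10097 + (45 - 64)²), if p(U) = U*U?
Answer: -336096456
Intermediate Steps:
p(U) = U²
(p(-1*152) + 11417)*(-10097 + (45 - 64)²) = ((-1*152)² + 11417)*(-10097 + (45 - 64)²) = ((-152)² + 11417)*(-10097 + (-19)²) = (23104 + 11417)*(-10097 + 361) = 34521*(-9736) = -336096456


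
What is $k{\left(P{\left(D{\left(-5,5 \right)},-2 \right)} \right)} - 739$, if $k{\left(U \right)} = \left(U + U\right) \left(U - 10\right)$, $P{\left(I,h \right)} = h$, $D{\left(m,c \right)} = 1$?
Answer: $-691$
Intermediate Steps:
$k{\left(U \right)} = 2 U \left(-10 + U\right)$
$k{\left(P{\left(D{\left(-5,5 \right)},-2 \right)} \right)} - 739 = 2 \left(-2\right) \left(-10 - 2\right) - 739 = 2 \left(-2\right) \left(-12\right) - 739 = 48 - 739 = -691$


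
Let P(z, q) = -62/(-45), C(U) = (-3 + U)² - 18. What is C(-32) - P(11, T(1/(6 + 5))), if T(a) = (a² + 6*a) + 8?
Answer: 54253/45 ≈ 1205.6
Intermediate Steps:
C(U) = -18 + (-3 + U)²
T(a) = 8 + a² + 6*a
P(z, q) = 62/45 (P(z, q) = -62*(-1/45) = 62/45)
C(-32) - P(11, T(1/(6 + 5))) = (-18 + (-3 - 32)²) - 1*62/45 = (-18 + (-35)²) - 62/45 = (-18 + 1225) - 62/45 = 1207 - 62/45 = 54253/45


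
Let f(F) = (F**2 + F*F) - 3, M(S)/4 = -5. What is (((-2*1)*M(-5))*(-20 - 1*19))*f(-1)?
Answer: 1560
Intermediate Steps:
M(S) = -20 (M(S) = 4*(-5) = -20)
f(F) = -3 + 2*F**2 (f(F) = (F**2 + F**2) - 3 = 2*F**2 - 3 = -3 + 2*F**2)
(((-2*1)*M(-5))*(-20 - 1*19))*f(-1) = ((-2*1*(-20))*(-20 - 1*19))*(-3 + 2*(-1)**2) = ((-2*(-20))*(-20 - 19))*(-3 + 2*1) = (40*(-39))*(-3 + 2) = -1560*(-1) = 1560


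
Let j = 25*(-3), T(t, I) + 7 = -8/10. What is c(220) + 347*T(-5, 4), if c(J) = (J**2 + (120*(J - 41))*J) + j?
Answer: 23856092/5 ≈ 4.7712e+6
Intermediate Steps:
T(t, I) = -39/5 (T(t, I) = -7 - 8/10 = -7 - 8*1/10 = -7 - 4/5 = -39/5)
j = -75
c(J) = -75 + J**2 + J*(-4920 + 120*J) (c(J) = (J**2 + (120*(J - 41))*J) - 75 = (J**2 + (120*(-41 + J))*J) - 75 = (J**2 + (-4920 + 120*J)*J) - 75 = (J**2 + J*(-4920 + 120*J)) - 75 = -75 + J**2 + J*(-4920 + 120*J))
c(220) + 347*T(-5, 4) = (-75 - 4920*220 + 121*220**2) + 347*(-39/5) = (-75 - 1082400 + 121*48400) - 13533/5 = (-75 - 1082400 + 5856400) - 13533/5 = 4773925 - 13533/5 = 23856092/5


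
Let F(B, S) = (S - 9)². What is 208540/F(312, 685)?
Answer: 52135/114244 ≈ 0.45635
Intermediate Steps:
F(B, S) = (-9 + S)²
208540/F(312, 685) = 208540/((-9 + 685)²) = 208540/(676²) = 208540/456976 = 208540*(1/456976) = 52135/114244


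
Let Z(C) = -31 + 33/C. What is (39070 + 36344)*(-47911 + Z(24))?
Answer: -14461577175/4 ≈ -3.6154e+9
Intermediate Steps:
(39070 + 36344)*(-47911 + Z(24)) = (39070 + 36344)*(-47911 + (-31 + 33/24)) = 75414*(-47911 + (-31 + 33*(1/24))) = 75414*(-47911 + (-31 + 11/8)) = 75414*(-47911 - 237/8) = 75414*(-383525/8) = -14461577175/4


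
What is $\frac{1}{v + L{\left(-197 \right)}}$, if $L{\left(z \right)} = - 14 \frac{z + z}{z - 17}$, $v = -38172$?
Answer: $- \frac{107}{4087162} \approx -2.618 \cdot 10^{-5}$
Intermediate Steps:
$L{\left(z \right)} = - \frac{28 z}{-17 + z}$ ($L{\left(z \right)} = - 14 \frac{2 z}{-17 + z} = - \frac{28 z}{-17 + z}$)
$\frac{1}{v + L{\left(-197 \right)}} = \frac{1}{-38172 - - \frac{5516}{-17 - 197}} = \frac{1}{-38172 - - \frac{5516}{-214}} = \frac{1}{-38172 - \left(-5516\right) \left(- \frac{1}{214}\right)} = \frac{1}{-38172 - \frac{2758}{107}} = \frac{1}{- \frac{4087162}{107}} = - \frac{107}{4087162}$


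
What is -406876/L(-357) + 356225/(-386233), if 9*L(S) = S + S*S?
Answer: -121634482556/4090593703 ≈ -29.735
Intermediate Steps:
L(S) = S/9 + S²/9 (L(S) = (S + S*S)/9 = (S + S²)/9 = S/9 + S²/9)
-406876/L(-357) + 356225/(-386233) = -406876*(-3/(119*(1 - 357))) + 356225/(-386233) = -406876/((⅑)*(-357)*(-356)) + 356225*(-1/386233) = -406876/42364/3 - 356225/386233 = -406876*3/42364 - 356225/386233 = -305157/10591 - 356225/386233 = -121634482556/4090593703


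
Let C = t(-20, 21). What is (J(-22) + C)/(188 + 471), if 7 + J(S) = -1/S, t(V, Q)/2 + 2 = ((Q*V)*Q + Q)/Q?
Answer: -18677/14498 ≈ -1.2882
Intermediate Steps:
t(V, Q) = -4 + 2*(Q + V*Q²)/Q (t(V, Q) = -4 + 2*(((Q*V)*Q + Q)/Q) = -4 + 2*((V*Q² + Q)/Q) = -4 + 2*((Q + V*Q²)/Q) = -4 + 2*(Q + V*Q²)/Q)
C = -842 (C = -2 + 2*21*(-20) = -2 - 840 = -842)
J(S) = -7 - 1/S
(J(-22) + C)/(188 + 471) = ((-7 - 1/(-22)) - 842)/(188 + 471) = ((-7 - 1*(-1/22)) - 842)/659 = ((-7 + 1/22) - 842)*(1/659) = (-153/22 - 842)*(1/659) = -18677/22*1/659 = -18677/14498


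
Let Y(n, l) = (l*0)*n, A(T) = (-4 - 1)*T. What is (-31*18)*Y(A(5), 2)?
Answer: 0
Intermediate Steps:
A(T) = -5*T
Y(n, l) = 0 (Y(n, l) = 0*n = 0)
(-31*18)*Y(A(5), 2) = -31*18*0 = -558*0 = 0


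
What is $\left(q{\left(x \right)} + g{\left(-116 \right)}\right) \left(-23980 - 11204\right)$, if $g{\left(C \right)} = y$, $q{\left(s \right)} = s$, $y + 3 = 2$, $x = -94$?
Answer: $3342480$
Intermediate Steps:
$y = -1$ ($y = -3 + 2 = -1$)
$g{\left(C \right)} = -1$
$\left(q{\left(x \right)} + g{\left(-116 \right)}\right) \left(-23980 - 11204\right) = \left(-94 - 1\right) \left(-23980 - 11204\right) = \left(-95\right) \left(-35184\right) = 3342480$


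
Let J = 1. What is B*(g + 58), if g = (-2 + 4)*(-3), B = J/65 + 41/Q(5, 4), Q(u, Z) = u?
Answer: 2136/5 ≈ 427.20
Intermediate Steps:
B = 534/65 (B = 1/65 + 41/5 = 534/65 ≈ 8.2154)
g = -6 (g = 2*(-3) = -6)
B*(g + 58) = 534*(-6 + 58)/65 = (534/65)*52 = 2136/5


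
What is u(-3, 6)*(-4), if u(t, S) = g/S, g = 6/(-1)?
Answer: 4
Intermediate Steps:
g = -6 (g = 6*(-1) = -6)
u(t, S) = -6/S
u(-3, 6)*(-4) = -6/6*(-4) = -6*⅙*(-4) = -1*(-4) = 4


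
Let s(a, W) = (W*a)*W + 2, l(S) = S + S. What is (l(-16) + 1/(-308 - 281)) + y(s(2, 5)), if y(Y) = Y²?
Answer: 1573807/589 ≈ 2672.0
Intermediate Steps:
l(S) = 2*S
s(a, W) = 2 + a*W² (s(a, W) = a*W² + 2 = 2 + a*W²)
(l(-16) + 1/(-308 - 281)) + y(s(2, 5)) = (2*(-16) + 1/(-308 - 281)) + (2 + 2*5²)² = (-32 + 1/(-589)) + (2 + 2*25)² = (-32 - 1/589) + (2 + 50)² = -18849/589 + 52² = -18849/589 + 2704 = 1573807/589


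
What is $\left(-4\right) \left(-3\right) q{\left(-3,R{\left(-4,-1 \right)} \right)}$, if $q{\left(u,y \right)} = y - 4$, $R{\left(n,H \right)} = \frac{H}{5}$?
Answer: $- \frac{252}{5} \approx -50.4$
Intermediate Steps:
$R{\left(n,H \right)} = \frac{H}{5}$ ($R{\left(n,H \right)} = H \frac{1}{5} = \frac{H}{5}$)
$q{\left(u,y \right)} = -4 + y$
$\left(-4\right) \left(-3\right) q{\left(-3,R{\left(-4,-1 \right)} \right)} = \left(-4\right) \left(-3\right) \left(-4 + \frac{1}{5} \left(-1\right)\right) = 12 \left(-4 - \frac{1}{5}\right) = 12 \left(- \frac{21}{5}\right) = - \frac{252}{5}$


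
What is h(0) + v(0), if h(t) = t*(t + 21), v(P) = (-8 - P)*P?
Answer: 0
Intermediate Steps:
v(P) = P*(-8 - P)
h(t) = t*(21 + t)
h(0) + v(0) = 0*(21 + 0) - 1*0*(8 + 0) = 0*21 - 1*0*8 = 0 + 0 = 0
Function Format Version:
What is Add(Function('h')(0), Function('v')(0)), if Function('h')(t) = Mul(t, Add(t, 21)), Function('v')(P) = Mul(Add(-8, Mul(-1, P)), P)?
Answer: 0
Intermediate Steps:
Function('v')(P) = Mul(P, Add(-8, Mul(-1, P)))
Function('h')(t) = Mul(t, Add(21, t))
Add(Function('h')(0), Function('v')(0)) = Add(Mul(0, Add(21, 0)), Mul(-1, 0, Add(8, 0))) = Add(Mul(0, 21), Mul(-1, 0, 8)) = Add(0, 0) = 0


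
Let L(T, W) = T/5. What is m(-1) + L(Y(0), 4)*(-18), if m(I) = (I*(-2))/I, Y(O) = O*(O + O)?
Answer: -2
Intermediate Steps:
Y(O) = 2*O² (Y(O) = O*(2*O) = 2*O²)
m(I) = -2 (m(I) = (-2*I)/I = -2)
L(T, W) = T/5 (L(T, W) = T*(⅕) = T/5)
m(-1) + L(Y(0), 4)*(-18) = -2 + ((2*0²)/5)*(-18) = -2 + ((2*0)/5)*(-18) = -2 + ((⅕)*0)*(-18) = -2 + 0*(-18) = -2 + 0 = -2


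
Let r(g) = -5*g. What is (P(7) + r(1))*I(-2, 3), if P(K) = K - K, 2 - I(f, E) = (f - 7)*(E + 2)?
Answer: -235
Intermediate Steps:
I(f, E) = 2 - (-7 + f)*(2 + E) (I(f, E) = 2 - (f - 7)*(E + 2) = 2 - (-7 + f)*(2 + E))
P(K) = 0
(P(7) + r(1))*I(-2, 3) = (0 - 5*1)*(16 - 2*(-2) + 7*3 - 1*3*(-2)) = (0 - 5)*(16 + 4 + 21 + 6) = -5*47 = -235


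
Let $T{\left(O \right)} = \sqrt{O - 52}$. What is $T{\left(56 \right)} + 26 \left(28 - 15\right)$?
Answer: $340$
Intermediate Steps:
$T{\left(O \right)} = \sqrt{-52 + O}$
$T{\left(56 \right)} + 26 \left(28 - 15\right) = \sqrt{-52 + 56} + 26 \left(28 - 15\right) = \sqrt{4} + 26 \cdot 13 = 2 + 338 = 340$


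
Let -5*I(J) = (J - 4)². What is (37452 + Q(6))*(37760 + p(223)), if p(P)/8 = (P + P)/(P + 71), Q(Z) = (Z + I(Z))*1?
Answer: 1039906264144/735 ≈ 1.4148e+9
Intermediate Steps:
I(J) = -(-4 + J)²/5 (I(J) = -(J - 4)²/5 = -(-4 + J)²/5)
Q(Z) = Z - (-4 + Z)²/5 (Q(Z) = (Z - (-4 + Z)²/5)*1 = Z - (-4 + Z)²/5)
p(P) = 16*P/(71 + P) (p(P) = 8*((P + P)/(P + 71)) = 8*((2*P)/(71 + P)) = 8*(2*P/(71 + P)) = 16*P/(71 + P))
(37452 + Q(6))*(37760 + p(223)) = (37452 + (6 - (-4 + 6)²/5))*(37760 + 16*223/(71 + 223)) = (37452 + (6 - ⅕*2²))*(37760 + 16*223/294) = (37452 + (6 - ⅕*4))*(37760 + 16*223*(1/294)) = (37452 + (6 - ⅘))*(37760 + 1784/147) = (37452 + 26/5)*(5552504/147) = (187286/5)*(5552504/147) = 1039906264144/735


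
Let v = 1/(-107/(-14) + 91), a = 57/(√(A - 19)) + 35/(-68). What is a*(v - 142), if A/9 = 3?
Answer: 1715770/23477 - 2794254*√2/1381 ≈ -2788.4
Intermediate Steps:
A = 27 (A = 9*3 = 27)
a = -35/68 + 57*√2/4 (a = 57/(√(27 - 19)) + 35/(-68) = 57/(√8) + 35*(-1/68) = 57/((2*√2)) - 35/68 = 57*(√2/4) - 35/68 = 57*√2/4 - 35/68 = -35/68 + 57*√2/4 ≈ 19.638)
v = 14/1381 (v = 1/(-107*(-1/14) + 91) = 1/(107/14 + 91) = 1/(1381/14) = 14/1381 ≈ 0.010138)
a*(v - 142) = (-35/68 + 57*√2/4)*(14/1381 - 142) = (-35/68 + 57*√2/4)*(-196088/1381) = 1715770/23477 - 2794254*√2/1381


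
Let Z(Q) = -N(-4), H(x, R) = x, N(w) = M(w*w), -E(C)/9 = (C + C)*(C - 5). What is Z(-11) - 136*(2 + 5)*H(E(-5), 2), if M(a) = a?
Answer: 856784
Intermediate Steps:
E(C) = -18*C*(-5 + C) (E(C) = -9*(C + C)*(C - 5) = -9*2*C*(-5 + C) = -18*C*(-5 + C))
N(w) = w² (N(w) = w*w = w²)
Z(Q) = -16 (Z(Q) = -1*(-4)² = -1*16 = -16)
Z(-11) - 136*(2 + 5)*H(E(-5), 2) = -16 - 136*(2 + 5)*18*(-5)*(5 - 1*(-5)) = -16 - 952*18*(-5)*(5 + 5) = -16 - 952*18*(-5)*10 = -16 - 952*(-900) = -16 - 136*(-6300) = -16 + 856800 = 856784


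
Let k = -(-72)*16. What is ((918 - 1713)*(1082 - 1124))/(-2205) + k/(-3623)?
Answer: -392102/25361 ≈ -15.461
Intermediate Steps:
k = 1152 (k = -1*(-1152) = 1152)
((918 - 1713)*(1082 - 1124))/(-2205) + k/(-3623) = ((918 - 1713)*(1082 - 1124))/(-2205) + 1152/(-3623) = -795*(-42)*(-1/2205) + 1152*(-1/3623) = 33390*(-1/2205) - 1152/3623 = -106/7 - 1152/3623 = -392102/25361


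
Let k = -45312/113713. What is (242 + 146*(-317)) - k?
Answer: -5235301208/113713 ≈ -46040.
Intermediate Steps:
k = -45312/113713 (k = -45312*1/113713 = -45312/113713 ≈ -0.39848)
(242 + 146*(-317)) - k = (242 + 146*(-317)) - 1*(-45312/113713) = (242 - 46282) + 45312/113713 = -46040 + 45312/113713 = -5235301208/113713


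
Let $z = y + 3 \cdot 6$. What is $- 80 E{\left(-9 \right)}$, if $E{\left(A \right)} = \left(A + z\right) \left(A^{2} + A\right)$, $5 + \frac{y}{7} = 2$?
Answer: $69120$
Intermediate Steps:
$y = -21$ ($y = -35 + 7 \cdot 2 = -35 + 14 = -21$)
$z = -3$ ($z = -21 + 3 \cdot 6 = -21 + 18 = -3$)
$E{\left(A \right)} = \left(-3 + A\right) \left(A + A^{2}\right)$ ($E{\left(A \right)} = \left(A - 3\right) \left(A^{2} + A\right) = \left(-3 + A\right) \left(A + A^{2}\right)$)
$- 80 E{\left(-9 \right)} = - 80 \left(- 9 \left(-3 + \left(-9\right)^{2} - -18\right)\right) = - 80 \left(- 9 \left(-3 + 81 + 18\right)\right) = - 80 \left(\left(-9\right) 96\right) = \left(-80\right) \left(-864\right) = 69120$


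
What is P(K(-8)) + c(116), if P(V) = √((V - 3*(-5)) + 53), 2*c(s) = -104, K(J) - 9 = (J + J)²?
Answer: -52 + 3*√37 ≈ -33.752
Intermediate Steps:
K(J) = 9 + 4*J² (K(J) = 9 + (J + J)² = 9 + (2*J)² = 9 + 4*J²)
c(s) = -52 (c(s) = (½)*(-104) = -52)
P(V) = √(68 + V) (P(V) = √((V + 15) + 53) = √((15 + V) + 53) = √(68 + V))
P(K(-8)) + c(116) = √(68 + (9 + 4*(-8)²)) - 52 = √(68 + (9 + 4*64)) - 52 = √(68 + (9 + 256)) - 52 = √(68 + 265) - 52 = √333 - 52 = 3*√37 - 52 = -52 + 3*√37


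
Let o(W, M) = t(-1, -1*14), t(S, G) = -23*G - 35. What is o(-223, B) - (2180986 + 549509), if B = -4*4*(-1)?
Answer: -2730208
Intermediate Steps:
B = 16 (B = -16*(-1) = 16)
t(S, G) = -35 - 23*G
o(W, M) = 287 (o(W, M) = -35 - (-23)*14 = -35 - 23*(-14) = -35 + 322 = 287)
o(-223, B) - (2180986 + 549509) = 287 - (2180986 + 549509) = 287 - 1*2730495 = 287 - 2730495 = -2730208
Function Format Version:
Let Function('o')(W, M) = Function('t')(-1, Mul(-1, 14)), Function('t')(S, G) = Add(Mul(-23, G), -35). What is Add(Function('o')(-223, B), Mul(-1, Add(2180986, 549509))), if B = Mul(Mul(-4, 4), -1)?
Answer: -2730208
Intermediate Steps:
B = 16 (B = Mul(-16, -1) = 16)
Function('t')(S, G) = Add(-35, Mul(-23, G))
Function('o')(W, M) = 287 (Function('o')(W, M) = Add(-35, Mul(-23, Mul(-1, 14))) = Add(-35, Mul(-23, -14)) = Add(-35, 322) = 287)
Add(Function('o')(-223, B), Mul(-1, Add(2180986, 549509))) = Add(287, Mul(-1, Add(2180986, 549509))) = Add(287, Mul(-1, 2730495)) = Add(287, -2730495) = -2730208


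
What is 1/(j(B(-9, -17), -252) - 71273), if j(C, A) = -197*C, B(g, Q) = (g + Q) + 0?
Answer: -1/66151 ≈ -1.5117e-5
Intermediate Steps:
B(g, Q) = Q + g (B(g, Q) = (Q + g) + 0 = Q + g)
1/(j(B(-9, -17), -252) - 71273) = 1/(-197*(-17 - 9) - 71273) = 1/(-197*(-26) - 71273) = 1/(5122 - 71273) = 1/(-66151) = -1/66151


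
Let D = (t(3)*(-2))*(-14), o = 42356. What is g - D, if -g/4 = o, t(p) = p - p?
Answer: -169424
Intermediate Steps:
t(p) = 0
g = -169424 (g = -4*42356 = -169424)
D = 0 (D = (0*(-2))*(-14) = 0*(-14) = 0)
g - D = -169424 - 1*0 = -169424 + 0 = -169424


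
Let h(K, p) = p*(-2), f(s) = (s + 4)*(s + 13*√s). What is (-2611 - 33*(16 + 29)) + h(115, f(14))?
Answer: -4600 - 468*√14 ≈ -6351.1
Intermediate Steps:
f(s) = (4 + s)*(s + 13*√s)
h(K, p) = -2*p
(-2611 - 33*(16 + 29)) + h(115, f(14)) = (-2611 - 33*(16 + 29)) - 2*(14² + 4*14 + 13*14^(3/2) + 52*√14) = (-2611 - 33*45) - 2*(196 + 56 + 13*(14*√14) + 52*√14) = (-2611 - 1*1485) - 2*(196 + 56 + 182*√14 + 52*√14) = (-2611 - 1485) - 2*(252 + 234*√14) = -4096 + (-504 - 468*√14) = -4600 - 468*√14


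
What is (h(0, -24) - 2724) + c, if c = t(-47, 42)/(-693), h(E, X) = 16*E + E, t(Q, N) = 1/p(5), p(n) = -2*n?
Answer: -18877319/6930 ≈ -2724.0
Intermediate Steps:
t(Q, N) = -⅒ (t(Q, N) = 1/(-2*5) = 1/(-10) = -⅒)
h(E, X) = 17*E
c = 1/6930 (c = -⅒/(-693) = -⅒*(-1/693) = 1/6930 ≈ 0.00014430)
(h(0, -24) - 2724) + c = (17*0 - 2724) + 1/6930 = (0 - 2724) + 1/6930 = -2724 + 1/6930 = -18877319/6930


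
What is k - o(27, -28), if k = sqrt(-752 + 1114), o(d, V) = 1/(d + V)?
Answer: 1 + sqrt(362) ≈ 20.026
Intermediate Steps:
o(d, V) = 1/(V + d)
k = sqrt(362) ≈ 19.026
k - o(27, -28) = sqrt(362) - 1/(-28 + 27) = sqrt(362) - 1/(-1) = sqrt(362) - 1*(-1) = sqrt(362) + 1 = 1 + sqrt(362)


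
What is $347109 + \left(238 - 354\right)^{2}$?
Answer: $360565$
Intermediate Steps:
$347109 + \left(238 - 354\right)^{2} = 347109 + \left(-116\right)^{2} = 347109 + 13456 = 360565$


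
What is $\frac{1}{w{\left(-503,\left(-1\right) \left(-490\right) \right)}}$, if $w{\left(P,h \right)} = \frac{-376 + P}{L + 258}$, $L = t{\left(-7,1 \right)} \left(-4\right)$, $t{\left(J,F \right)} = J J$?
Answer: $- \frac{62}{879} \approx -0.070535$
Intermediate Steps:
$t{\left(J,F \right)} = J^{2}$
$L = -196$ ($L = \left(-7\right)^{2} \left(-4\right) = 49 \left(-4\right) = -196$)
$w{\left(P,h \right)} = - \frac{188}{31} + \frac{P}{62}$ ($w{\left(P,h \right)} = \frac{-376 + P}{-196 + 258} = \frac{-376 + P}{62} = \left(-376 + P\right) \frac{1}{62} = - \frac{188}{31} + \frac{P}{62}$)
$\frac{1}{w{\left(-503,\left(-1\right) \left(-490\right) \right)}} = \frac{1}{- \frac{188}{31} + \frac{1}{62} \left(-503\right)} = \frac{1}{- \frac{188}{31} - \frac{503}{62}} = \frac{1}{- \frac{879}{62}} = - \frac{62}{879}$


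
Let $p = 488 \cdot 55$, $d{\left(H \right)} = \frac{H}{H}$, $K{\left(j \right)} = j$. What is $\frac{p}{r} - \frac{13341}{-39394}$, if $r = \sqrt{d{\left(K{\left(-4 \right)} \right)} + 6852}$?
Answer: $\frac{13341}{39394} + \frac{2440 \sqrt{6853}}{623} \approx 324.56$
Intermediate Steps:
$d{\left(H \right)} = 1$
$p = 26840$
$r = \sqrt{6853}$ ($r = \sqrt{1 + 6852} = \sqrt{6853} \approx 82.783$)
$\frac{p}{r} - \frac{13341}{-39394} = \frac{26840}{\sqrt{6853}} - \frac{13341}{-39394} = 26840 \frac{\sqrt{6853}}{6853} - - \frac{13341}{39394} = \frac{2440 \sqrt{6853}}{623} + \frac{13341}{39394} = \frac{13341}{39394} + \frac{2440 \sqrt{6853}}{623}$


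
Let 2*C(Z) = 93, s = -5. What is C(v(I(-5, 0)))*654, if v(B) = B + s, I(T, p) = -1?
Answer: 30411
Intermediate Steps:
v(B) = -5 + B (v(B) = B - 5 = -5 + B)
C(Z) = 93/2 (C(Z) = (1/2)*93 = 93/2)
C(v(I(-5, 0)))*654 = (93/2)*654 = 30411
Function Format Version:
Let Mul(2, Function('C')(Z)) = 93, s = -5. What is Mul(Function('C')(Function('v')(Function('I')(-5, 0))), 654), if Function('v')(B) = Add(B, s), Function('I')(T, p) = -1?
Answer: 30411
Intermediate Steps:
Function('v')(B) = Add(-5, B) (Function('v')(B) = Add(B, -5) = Add(-5, B))
Function('C')(Z) = Rational(93, 2) (Function('C')(Z) = Mul(Rational(1, 2), 93) = Rational(93, 2))
Mul(Function('C')(Function('v')(Function('I')(-5, 0))), 654) = Mul(Rational(93, 2), 654) = 30411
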